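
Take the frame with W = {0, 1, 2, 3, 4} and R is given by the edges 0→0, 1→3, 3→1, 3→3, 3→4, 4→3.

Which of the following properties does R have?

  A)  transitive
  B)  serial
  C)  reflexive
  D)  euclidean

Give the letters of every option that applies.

none

(A) not transitive: 1 R 3 and 3 R 1 but not 1 R 1.
(B) not serial: 2 has no R-successor.
(C) not reflexive: not 1 R 1.
(D) not euclidean: 3 R 1 and 3 R 4 but not 1 R 4.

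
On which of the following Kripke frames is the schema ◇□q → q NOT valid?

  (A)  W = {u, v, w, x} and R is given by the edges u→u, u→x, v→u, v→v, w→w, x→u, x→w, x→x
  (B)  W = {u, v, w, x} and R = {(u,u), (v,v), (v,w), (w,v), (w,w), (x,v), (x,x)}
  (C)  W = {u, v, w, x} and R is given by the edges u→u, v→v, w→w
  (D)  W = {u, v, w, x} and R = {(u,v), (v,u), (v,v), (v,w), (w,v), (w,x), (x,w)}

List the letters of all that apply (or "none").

A, B

The schema ◇□q → q is the dual of axiom B; it is valid on a frame iff R is symmetric.
(A) R is not symmetric (v R u but not u R v), so the schema fails here.
(B) R is not symmetric (x R v but not v R x), so the schema fails here.
(C) R is symmetric (every R-edge is matched by its reverse), so the schema is valid here.
(D) R is symmetric (every R-edge is matched by its reverse), so the schema is valid here.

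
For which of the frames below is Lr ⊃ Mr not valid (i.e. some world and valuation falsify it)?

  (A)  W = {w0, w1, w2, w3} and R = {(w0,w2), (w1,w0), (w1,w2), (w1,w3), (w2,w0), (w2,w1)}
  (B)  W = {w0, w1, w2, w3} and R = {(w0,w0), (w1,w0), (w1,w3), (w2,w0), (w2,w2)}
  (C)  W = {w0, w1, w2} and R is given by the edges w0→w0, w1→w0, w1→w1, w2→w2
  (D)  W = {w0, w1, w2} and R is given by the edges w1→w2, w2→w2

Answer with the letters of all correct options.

The schema Lr ⊃ Mr is axiom D; it is valid on a frame iff R is serial.
(A) R is not serial (w3 has no R-successor), so the schema fails here.
(B) R is not serial (w3 has no R-successor), so the schema fails here.
(C) R is serial (every world has an R-successor), so the schema is valid here.
(D) R is not serial (w0 has no R-successor), so the schema fails here.

A, B, D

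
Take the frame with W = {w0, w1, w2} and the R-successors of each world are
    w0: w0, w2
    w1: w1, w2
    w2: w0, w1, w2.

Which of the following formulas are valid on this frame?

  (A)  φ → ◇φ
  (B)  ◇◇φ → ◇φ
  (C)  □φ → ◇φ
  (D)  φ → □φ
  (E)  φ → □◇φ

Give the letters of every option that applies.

R is reflexive: each world relates to itself.
R is symmetric: every R-edge is matched by its reverse.
R is not transitive: w0 R w2 and w2 R w1 but not w0 R w1.
R is serial: every world has an R-successor.
R is not a subset of the identity: w0 R w2 with w0 ≠ w2.
(A) the dual of axiom T: valid iff R is reflexive. R is reflexive — valid.
(B) ◇◇φ → ◇φ is the dual of axiom 4; it is valid on a frame exactly when R is transitive. R is not transitive, so not valid.
(C) □φ → ◇φ is axiom D, which corresponds to seriality. R is serial — valid.
(D) φ → □φ is valid only on frames where every R-edge is a self-loop. Here R ⊄ identity — not valid.
(E) φ → □◇φ (axiom B) characterises the symmetric frames. R is symmetric — valid.

A, C, E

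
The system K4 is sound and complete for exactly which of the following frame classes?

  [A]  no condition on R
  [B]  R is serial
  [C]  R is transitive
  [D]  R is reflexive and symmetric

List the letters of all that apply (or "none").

(A) this class determines K, not K4.
(B) this class determines D, not K4.
(C) K4 is sound and complete for exactly this class.
(D) this class determines B (= KTB), not K4.

C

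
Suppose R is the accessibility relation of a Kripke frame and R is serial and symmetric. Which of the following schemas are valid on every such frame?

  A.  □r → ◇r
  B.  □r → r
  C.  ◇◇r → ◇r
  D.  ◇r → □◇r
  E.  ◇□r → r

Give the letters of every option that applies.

A, E

(A) axiom D: valid iff R is serial. Every such R is serial — valid.
(B) □r → r is axiom T, which corresponds to reflexivity. Such an R need not be reflexive — not valid.
(C) ◇◇r → ◇r (the dual of axiom 4) characterises the transitive frames. Such an R need not be transitive — not valid.
(D) ◇r → □◇r is axiom 5, which corresponds to the euclidean property. Such an R need not be euclidean — not valid.
(E) ◇□r → r (the dual of axiom B) characterises the symmetric frames. Every such R is symmetric — valid.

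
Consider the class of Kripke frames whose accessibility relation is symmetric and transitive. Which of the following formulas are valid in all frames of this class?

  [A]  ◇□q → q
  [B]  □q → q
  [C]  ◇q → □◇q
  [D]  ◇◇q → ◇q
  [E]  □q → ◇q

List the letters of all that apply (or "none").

A symmetric transitive relation is euclidean (uRv and uRw give vRu by symmetry, then vRw by transitivity).
(A) the dual of axiom B: valid iff R is symmetric. Every such R is symmetric — valid.
(B) axiom T: valid iff R is reflexive. Such an R need not be reflexive — not valid.
(C) axiom 5: valid iff R is euclidean. Every such R is euclidean — valid.
(D) ◇◇q → ◇q is the dual of axiom 4; it is valid on a frame exactly when R is transitive. Every such R is transitive, so valid.
(E) □q → ◇q is axiom D; it is valid on a frame exactly when R is serial. Such an R need not be serial, so not valid.

A, C, D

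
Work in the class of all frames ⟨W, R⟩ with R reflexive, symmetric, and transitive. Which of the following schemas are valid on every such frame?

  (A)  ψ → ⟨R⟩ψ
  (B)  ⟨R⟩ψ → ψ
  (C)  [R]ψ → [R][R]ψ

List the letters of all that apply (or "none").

A relation that is reflexive, symmetric, and transitive is also euclidean and serial.
(A) ψ → ⟨R⟩ψ (the dual of axiom T) characterises the reflexive frames. Every such R is reflexive — valid.
(B) ⟨R⟩ψ → ψ is valid only on frames where every R-edge is a self-loop. Such an R need not be a subset of the identity — not valid.
(C) [R]ψ → [R][R]ψ (axiom 4) characterises the transitive frames. Every such R is transitive — valid.

A, C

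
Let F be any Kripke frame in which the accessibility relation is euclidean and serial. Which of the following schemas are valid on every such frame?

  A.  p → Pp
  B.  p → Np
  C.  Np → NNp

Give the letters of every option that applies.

(A) p → Pp (the dual of axiom T) characterises the reflexive frames. Such an R need not be reflexive — not valid.
(B) p → Np is equivalent to ◇p→p; it holds exactly when R ⊆ identity. Such an R need not be a subset of the identity — not valid.
(C) axiom 4: valid iff R is transitive. Such an R need not be transitive — not valid.

none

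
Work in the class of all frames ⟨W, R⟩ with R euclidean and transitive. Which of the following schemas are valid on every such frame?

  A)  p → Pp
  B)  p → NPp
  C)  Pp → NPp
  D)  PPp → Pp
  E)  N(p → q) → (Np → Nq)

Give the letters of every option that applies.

C, D, E

(A) the dual of axiom T: valid iff R is reflexive. Such an R need not be reflexive — not valid.
(B) p → NPp (axiom B) characterises the symmetric frames. Such an R need not be symmetric — not valid.
(C) Pp → NPp is axiom 5, which corresponds to the euclidean property. Every such R is euclidean — valid.
(D) PPp → Pp (the dual of axiom 4) characterises the transitive frames. Every such R is transitive — valid.
(E) N(p → q) → (Np → Nq) is axiom K, valid on every Kripke frame — valid.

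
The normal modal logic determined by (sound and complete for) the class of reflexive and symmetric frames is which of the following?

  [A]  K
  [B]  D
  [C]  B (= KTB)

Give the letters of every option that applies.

C

(A) K is determined by the class of arbitrary frames.
(B) D is determined by the class of serial frames.
(C) B (= KTB) is determined by exactly this class.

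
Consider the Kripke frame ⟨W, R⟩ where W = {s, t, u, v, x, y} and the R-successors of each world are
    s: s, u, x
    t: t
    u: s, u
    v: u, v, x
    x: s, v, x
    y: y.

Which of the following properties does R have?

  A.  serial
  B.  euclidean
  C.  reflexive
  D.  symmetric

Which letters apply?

A, C

(A) serial: every world has an R-successor.
(B) not euclidean: s R u and s R x but not u R x.
(C) reflexive: each world relates to itself.
(D) not symmetric: v R u but not u R v.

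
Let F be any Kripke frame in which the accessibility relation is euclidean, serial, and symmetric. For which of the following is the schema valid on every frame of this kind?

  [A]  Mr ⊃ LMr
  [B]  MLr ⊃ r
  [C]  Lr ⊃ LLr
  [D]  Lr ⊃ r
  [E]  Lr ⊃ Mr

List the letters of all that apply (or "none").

A, B, C, D, E

Serial, symmetric and euclidean together give transitive (from symmetry + euclidean) and then reflexive; the relation is an equivalence.
(A) axiom 5: valid iff R is euclidean. Every such R is euclidean — valid.
(B) MLr ⊃ r is the dual of axiom B, which corresponds to symmetry. Every such R is symmetric — valid.
(C) axiom 4: valid iff R is transitive. Every such R is transitive — valid.
(D) axiom T: valid iff R is reflexive. Every such R is reflexive — valid.
(E) Lr ⊃ Mr (axiom D) characterises the serial frames. Every such R is serial — valid.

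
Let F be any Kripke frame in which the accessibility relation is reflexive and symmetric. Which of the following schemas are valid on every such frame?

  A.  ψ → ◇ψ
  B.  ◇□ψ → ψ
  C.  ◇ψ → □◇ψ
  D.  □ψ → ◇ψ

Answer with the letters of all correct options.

Reflexive relations are serial.
(A) ψ → ◇ψ (the dual of axiom T) characterises the reflexive frames. Every such R is reflexive — valid.
(B) ◇□ψ → ψ is the dual of axiom B, which corresponds to symmetry. Every such R is symmetric — valid.
(C) ◇ψ → □◇ψ is axiom 5, which corresponds to the euclidean property. Such an R need not be euclidean — not valid.
(D) □ψ → ◇ψ is axiom D, which corresponds to seriality. Every such R is serial — valid.

A, B, D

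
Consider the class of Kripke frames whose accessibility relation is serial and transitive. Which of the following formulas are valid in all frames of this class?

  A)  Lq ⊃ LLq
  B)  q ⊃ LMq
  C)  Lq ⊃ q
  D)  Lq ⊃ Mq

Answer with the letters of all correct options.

A, D

(A) axiom 4: valid iff R is transitive. Every such R is transitive — valid.
(B) q ⊃ LMq is axiom B; it is valid on a frame exactly when R is symmetric. Such an R need not be symmetric, so not valid.
(C) axiom T: valid iff R is reflexive. Such an R need not be reflexive — not valid.
(D) Lq ⊃ Mq is axiom D, which corresponds to seriality. Every such R is serial — valid.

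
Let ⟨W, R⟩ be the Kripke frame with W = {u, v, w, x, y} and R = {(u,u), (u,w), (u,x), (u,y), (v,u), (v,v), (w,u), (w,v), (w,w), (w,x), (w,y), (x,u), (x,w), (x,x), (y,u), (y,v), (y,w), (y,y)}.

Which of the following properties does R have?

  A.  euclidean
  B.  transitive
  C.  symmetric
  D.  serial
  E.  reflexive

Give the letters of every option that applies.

D, E

(A) not euclidean: u R x and u R y but not x R y.
(B) not transitive: u R w and w R v but not u R v.
(C) not symmetric: v R u but not u R v.
(D) serial: every world has an R-successor.
(E) reflexive: each world relates to itself.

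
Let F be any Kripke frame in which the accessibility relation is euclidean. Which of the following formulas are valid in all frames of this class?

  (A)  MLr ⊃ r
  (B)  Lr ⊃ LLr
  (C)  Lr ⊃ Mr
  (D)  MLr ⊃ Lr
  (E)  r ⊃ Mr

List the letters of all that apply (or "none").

D

(A) MLr ⊃ r is the dual of axiom B, which corresponds to symmetry. Such an R need not be symmetric — not valid.
(B) Lr ⊃ LLr is axiom 4; it is valid on a frame exactly when R is transitive. Such an R need not be transitive, so not valid.
(C) Lr ⊃ Mr is axiom D; it is valid on a frame exactly when R is serial. Such an R need not be serial, so not valid.
(D) MLr ⊃ Lr (the dual of axiom 5) characterises the euclidean frames. Every such R is euclidean — valid.
(E) r ⊃ Mr (the dual of axiom T) characterises the reflexive frames. Such an R need not be reflexive — not valid.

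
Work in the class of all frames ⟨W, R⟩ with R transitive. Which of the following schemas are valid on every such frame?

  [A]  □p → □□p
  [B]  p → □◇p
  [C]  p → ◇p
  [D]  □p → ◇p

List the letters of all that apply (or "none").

A

(A) □p → □□p is axiom 4; it is valid on a frame exactly when R is transitive. Every such R is transitive, so valid.
(B) axiom B: valid iff R is symmetric. Such an R need not be symmetric — not valid.
(C) p → ◇p is the dual of axiom T, which corresponds to reflexivity. Such an R need not be reflexive — not valid.
(D) □p → ◇p is axiom D; it is valid on a frame exactly when R is serial. Such an R need not be serial, so not valid.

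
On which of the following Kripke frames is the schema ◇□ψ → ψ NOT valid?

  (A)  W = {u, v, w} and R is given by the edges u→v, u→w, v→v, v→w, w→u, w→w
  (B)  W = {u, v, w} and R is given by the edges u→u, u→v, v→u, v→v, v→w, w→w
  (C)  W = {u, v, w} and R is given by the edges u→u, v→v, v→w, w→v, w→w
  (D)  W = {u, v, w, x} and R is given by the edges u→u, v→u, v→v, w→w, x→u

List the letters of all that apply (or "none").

The schema ◇□ψ → ψ is the dual of axiom B; it is valid on a frame iff R is symmetric.
(A) R is not symmetric (u R v but not v R u), so the schema fails here.
(B) R is not symmetric (v R w but not w R v), so the schema fails here.
(C) R is symmetric (every R-edge is matched by its reverse), so the schema is valid here.
(D) R is not symmetric (v R u but not u R v), so the schema fails here.

A, B, D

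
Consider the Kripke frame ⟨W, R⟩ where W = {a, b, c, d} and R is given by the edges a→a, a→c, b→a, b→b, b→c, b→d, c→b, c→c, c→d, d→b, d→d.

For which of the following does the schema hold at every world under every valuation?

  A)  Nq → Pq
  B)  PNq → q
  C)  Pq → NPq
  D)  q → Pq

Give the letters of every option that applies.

R is reflexive: each world relates to itself.
R is not symmetric: a R c but not c R a.
R is not euclidean: a R c and a R a but not c R a.
R is serial: every world has an R-successor.
(A) Nq → Pq (axiom D) characterises the serial frames. R is serial — valid.
(B) PNq → q is the dual of axiom B; it is valid on a frame exactly when R is symmetric. R is not symmetric, so not valid.
(C) Pq → NPq is axiom 5; it is valid on a frame exactly when R is euclidean. R is not euclidean, so not valid.
(D) q → Pq is the dual of axiom T; it is valid on a frame exactly when R is reflexive. R is reflexive, so valid.

A, D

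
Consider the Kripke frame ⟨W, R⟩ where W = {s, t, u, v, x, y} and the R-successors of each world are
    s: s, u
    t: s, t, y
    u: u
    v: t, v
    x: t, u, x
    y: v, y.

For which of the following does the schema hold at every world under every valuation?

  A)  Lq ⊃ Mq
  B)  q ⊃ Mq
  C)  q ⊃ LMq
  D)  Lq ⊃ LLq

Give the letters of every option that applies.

A, B

R is reflexive: each world relates to itself.
R is not symmetric: s R u but not u R s.
R is not transitive: t R s and s R u but not t R u.
R is serial: every world has an R-successor.
(A) Lq ⊃ Mq (axiom D) characterises the serial frames. R is serial — valid.
(B) q ⊃ Mq is the dual of axiom T, which corresponds to reflexivity. R is reflexive — valid.
(C) axiom B: valid iff R is symmetric. R is not symmetric — not valid.
(D) Lq ⊃ LLq is axiom 4, which corresponds to transitivity. R is not transitive — not valid.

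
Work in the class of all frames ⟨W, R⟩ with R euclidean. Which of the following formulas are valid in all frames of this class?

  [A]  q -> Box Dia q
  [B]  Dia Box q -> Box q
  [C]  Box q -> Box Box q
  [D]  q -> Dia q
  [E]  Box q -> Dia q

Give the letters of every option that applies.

(A) q -> Box Dia q is axiom B; it is valid on a frame exactly when R is symmetric. Such an R need not be symmetric, so not valid.
(B) Dia Box q -> Box q is the dual of axiom 5, which corresponds to the euclidean property. Every such R is euclidean — valid.
(C) axiom 4: valid iff R is transitive. Such an R need not be transitive — not valid.
(D) the dual of axiom T: valid iff R is reflexive. Such an R need not be reflexive — not valid.
(E) axiom D: valid iff R is serial. Such an R need not be serial — not valid.

B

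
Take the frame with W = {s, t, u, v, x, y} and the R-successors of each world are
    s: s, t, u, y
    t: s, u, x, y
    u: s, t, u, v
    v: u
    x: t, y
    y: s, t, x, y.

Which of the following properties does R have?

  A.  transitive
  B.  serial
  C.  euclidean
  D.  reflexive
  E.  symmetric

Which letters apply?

(A) not transitive: s R t and t R x but not s R x.
(B) serial: every world has an R-successor.
(C) not euclidean: s R u and s R y but not u R y.
(D) not reflexive: not t R t.
(E) symmetric: every R-edge is matched by its reverse.

B, E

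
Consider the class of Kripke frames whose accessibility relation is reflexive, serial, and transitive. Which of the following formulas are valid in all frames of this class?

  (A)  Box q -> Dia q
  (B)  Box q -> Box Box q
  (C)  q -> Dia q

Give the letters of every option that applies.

A, B, C

(A) Box q -> Dia q (axiom D) characterises the serial frames. Every such R is serial — valid.
(B) axiom 4: valid iff R is transitive. Every such R is transitive — valid.
(C) q -> Dia q (the dual of axiom T) characterises the reflexive frames. Every such R is reflexive — valid.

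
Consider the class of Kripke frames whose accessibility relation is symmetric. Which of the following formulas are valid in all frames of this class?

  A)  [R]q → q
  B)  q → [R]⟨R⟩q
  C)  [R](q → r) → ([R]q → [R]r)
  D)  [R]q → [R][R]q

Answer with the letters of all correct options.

(A) [R]q → q is axiom T, which corresponds to reflexivity. Such an R need not be reflexive — not valid.
(B) q → [R]⟨R⟩q is axiom B; it is valid on a frame exactly when R is symmetric. Every such R is symmetric, so valid.
(C) this is just K, valid on every normal frame.
(D) [R]q → [R][R]q (axiom 4) characterises the transitive frames. Such an R need not be transitive — not valid.

B, C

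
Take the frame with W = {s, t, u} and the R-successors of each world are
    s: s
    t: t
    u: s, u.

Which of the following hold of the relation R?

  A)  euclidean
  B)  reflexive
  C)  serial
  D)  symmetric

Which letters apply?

B, C

(A) not euclidean: u R s and u R u but not s R u.
(B) reflexive: each world relates to itself.
(C) serial: every world has an R-successor.
(D) not symmetric: u R s but not s R u.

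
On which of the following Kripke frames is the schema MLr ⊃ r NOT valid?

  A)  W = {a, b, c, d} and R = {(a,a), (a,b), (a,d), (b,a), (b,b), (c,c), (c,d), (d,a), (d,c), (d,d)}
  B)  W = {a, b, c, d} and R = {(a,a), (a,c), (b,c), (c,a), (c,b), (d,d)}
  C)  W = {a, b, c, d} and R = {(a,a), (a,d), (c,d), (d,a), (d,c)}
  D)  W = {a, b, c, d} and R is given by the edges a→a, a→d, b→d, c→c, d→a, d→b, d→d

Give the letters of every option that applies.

The schema MLr ⊃ r is the dual of axiom B; it is valid on a frame iff R is symmetric.
(A) R is symmetric (every R-edge is matched by its reverse), so the schema is valid here.
(B) R is symmetric (every R-edge is matched by its reverse), so the schema is valid here.
(C) R is symmetric (every R-edge is matched by its reverse), so the schema is valid here.
(D) R is symmetric (every R-edge is matched by its reverse), so the schema is valid here.

none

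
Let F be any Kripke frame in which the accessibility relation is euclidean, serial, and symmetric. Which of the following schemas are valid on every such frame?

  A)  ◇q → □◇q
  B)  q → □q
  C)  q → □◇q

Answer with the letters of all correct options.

A, C

Serial, symmetric and euclidean together give transitive (from symmetry + euclidean) and then reflexive; the relation is an equivalence.
(A) ◇q → □◇q (axiom 5) characterises the euclidean frames. Every such R is euclidean — valid.
(B) q → □q is valid only on frames where every R-edge is a self-loop. Such an R need not be a subset of the identity — not valid.
(C) q → □◇q (axiom B) characterises the symmetric frames. Every such R is symmetric — valid.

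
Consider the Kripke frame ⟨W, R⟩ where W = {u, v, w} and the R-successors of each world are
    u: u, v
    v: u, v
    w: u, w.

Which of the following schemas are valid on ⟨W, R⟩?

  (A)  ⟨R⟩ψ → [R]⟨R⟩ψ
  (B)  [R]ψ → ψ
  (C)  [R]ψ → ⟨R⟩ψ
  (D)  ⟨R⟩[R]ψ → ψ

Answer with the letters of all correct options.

B, C

R is reflexive: each world relates to itself.
R is not symmetric: w R u but not u R w.
R is not euclidean: w R u and w R w but not u R w.
R is serial: every world has an R-successor.
(A) ⟨R⟩ψ → [R]⟨R⟩ψ is axiom 5, which corresponds to the euclidean property. R is not euclidean — not valid.
(B) [R]ψ → ψ is axiom T, which corresponds to reflexivity. R is reflexive — valid.
(C) axiom D: valid iff R is serial. R is serial — valid.
(D) ⟨R⟩[R]ψ → ψ is the dual of axiom B, which corresponds to symmetry. R is not symmetric — not valid.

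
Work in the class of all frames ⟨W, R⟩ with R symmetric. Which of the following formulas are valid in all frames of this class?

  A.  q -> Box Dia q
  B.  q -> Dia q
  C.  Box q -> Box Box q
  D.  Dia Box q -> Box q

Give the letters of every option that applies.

(A) q -> Box Dia q is axiom B, which corresponds to symmetry. Every such R is symmetric — valid.
(B) q -> Dia q (the dual of axiom T) characterises the reflexive frames. Such an R need not be reflexive — not valid.
(C) axiom 4: valid iff R is transitive. Such an R need not be transitive — not valid.
(D) Dia Box q -> Box q is the dual of axiom 5; it is valid on a frame exactly when R is euclidean. Such an R need not be euclidean, so not valid.

A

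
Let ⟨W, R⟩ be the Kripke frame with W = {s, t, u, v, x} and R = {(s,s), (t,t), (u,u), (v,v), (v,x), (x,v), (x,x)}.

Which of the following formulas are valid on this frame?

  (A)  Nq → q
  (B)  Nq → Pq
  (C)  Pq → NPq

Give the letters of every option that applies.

A, B, C

R is reflexive: each world relates to itself.
R is euclidean: any two R-successors of the same world are R-related.
R is serial: every world has an R-successor.
(A) Nq → q is axiom T, which corresponds to reflexivity. R is reflexive — valid.
(B) Nq → Pq is axiom D; it is valid on a frame exactly when R is serial. R is serial, so valid.
(C) Pq → NPq is axiom 5; it is valid on a frame exactly when R is euclidean. R is euclidean, so valid.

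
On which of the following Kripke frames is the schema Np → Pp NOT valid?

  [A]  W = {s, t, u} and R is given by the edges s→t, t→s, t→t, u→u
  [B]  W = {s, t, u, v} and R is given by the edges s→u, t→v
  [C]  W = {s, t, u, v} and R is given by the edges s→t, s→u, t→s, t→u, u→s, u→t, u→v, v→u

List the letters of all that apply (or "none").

The schema Np → Pp is axiom D; it is valid on a frame iff R is serial.
(A) R is serial (every world has an R-successor), so the schema is valid here.
(B) R is not serial (u has no R-successor), so the schema fails here.
(C) R is serial (every world has an R-successor), so the schema is valid here.

B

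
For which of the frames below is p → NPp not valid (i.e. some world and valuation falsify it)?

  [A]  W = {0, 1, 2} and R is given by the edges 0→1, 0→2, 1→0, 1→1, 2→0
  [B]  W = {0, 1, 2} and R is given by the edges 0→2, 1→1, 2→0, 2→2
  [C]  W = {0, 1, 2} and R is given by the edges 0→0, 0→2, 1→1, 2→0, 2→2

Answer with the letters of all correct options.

The schema p → NPp is axiom B; it is valid on a frame iff R is symmetric.
(A) R is symmetric (every R-edge is matched by its reverse), so the schema is valid here.
(B) R is symmetric (every R-edge is matched by its reverse), so the schema is valid here.
(C) R is symmetric (every R-edge is matched by its reverse), so the schema is valid here.

none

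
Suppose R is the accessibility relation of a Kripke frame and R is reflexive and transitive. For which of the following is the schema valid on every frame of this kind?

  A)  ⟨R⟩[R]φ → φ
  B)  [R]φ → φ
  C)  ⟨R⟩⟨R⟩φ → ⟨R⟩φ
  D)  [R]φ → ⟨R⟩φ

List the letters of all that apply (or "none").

B, C, D

Reflexive relations are serial.
(A) the dual of axiom B: valid iff R is symmetric. Such an R need not be symmetric — not valid.
(B) [R]φ → φ is axiom T, which corresponds to reflexivity. Every such R is reflexive — valid.
(C) ⟨R⟩⟨R⟩φ → ⟨R⟩φ (the dual of axiom 4) characterises the transitive frames. Every such R is transitive — valid.
(D) axiom D: valid iff R is serial. Every such R is serial — valid.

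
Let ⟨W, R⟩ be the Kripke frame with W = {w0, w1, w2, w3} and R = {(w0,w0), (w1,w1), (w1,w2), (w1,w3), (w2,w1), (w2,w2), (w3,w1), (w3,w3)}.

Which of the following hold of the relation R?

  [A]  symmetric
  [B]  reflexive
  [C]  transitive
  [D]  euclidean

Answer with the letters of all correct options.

(A) symmetric: every R-edge is matched by its reverse.
(B) reflexive: each world relates to itself.
(C) not transitive: w2 R w1 and w1 R w3 but not w2 R w3.
(D) not euclidean: w1 R w2 and w1 R w3 but not w2 R w3.

A, B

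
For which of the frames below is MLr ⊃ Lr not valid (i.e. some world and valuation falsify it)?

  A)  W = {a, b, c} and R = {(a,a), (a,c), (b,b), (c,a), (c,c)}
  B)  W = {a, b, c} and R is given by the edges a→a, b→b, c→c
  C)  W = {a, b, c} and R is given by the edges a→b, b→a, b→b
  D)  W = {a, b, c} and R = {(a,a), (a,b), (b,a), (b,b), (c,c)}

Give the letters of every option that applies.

The schema MLr ⊃ Lr is the dual of axiom 5; it is valid on a frame iff R is euclidean.
(A) R is euclidean (any two R-successors of the same world are R-related), so the schema is valid here.
(B) R is euclidean (any two R-successors of the same world are R-related), so the schema is valid here.
(C) R is not euclidean (b R a and b R a but not a R a), so the schema fails here.
(D) R is euclidean (any two R-successors of the same world are R-related), so the schema is valid here.

C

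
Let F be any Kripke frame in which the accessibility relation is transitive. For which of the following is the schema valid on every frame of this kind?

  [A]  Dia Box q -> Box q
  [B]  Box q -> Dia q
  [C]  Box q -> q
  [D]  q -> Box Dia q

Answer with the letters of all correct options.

(A) the dual of axiom 5: valid iff R is euclidean. Such an R need not be euclidean — not valid.
(B) axiom D: valid iff R is serial. Such an R need not be serial — not valid.
(C) Box q -> q is axiom T; it is valid on a frame exactly when R is reflexive. Such an R need not be reflexive, so not valid.
(D) axiom B: valid iff R is symmetric. Such an R need not be symmetric — not valid.

none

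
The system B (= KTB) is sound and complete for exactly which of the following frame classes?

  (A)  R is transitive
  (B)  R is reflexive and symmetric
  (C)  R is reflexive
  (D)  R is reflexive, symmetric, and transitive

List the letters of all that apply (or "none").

(A) this class determines K4, not B (= KTB).
(B) B (= KTB) is sound and complete for exactly this class.
(C) this class determines T (= KT), not B (= KTB).
(D) this class determines S5, not B (= KTB).

B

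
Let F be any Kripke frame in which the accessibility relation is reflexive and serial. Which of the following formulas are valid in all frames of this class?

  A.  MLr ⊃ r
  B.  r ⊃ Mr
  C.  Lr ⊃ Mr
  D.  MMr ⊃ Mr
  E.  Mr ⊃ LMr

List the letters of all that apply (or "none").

(A) MLr ⊃ r (the dual of axiom B) characterises the symmetric frames. Such an R need not be symmetric — not valid.
(B) r ⊃ Mr is the dual of axiom T; it is valid on a frame exactly when R is reflexive. Every such R is reflexive, so valid.
(C) Lr ⊃ Mr (axiom D) characterises the serial frames. Every such R is serial — valid.
(D) MMr ⊃ Mr is the dual of axiom 4, which corresponds to transitivity. Such an R need not be transitive — not valid.
(E) Mr ⊃ LMr (axiom 5) characterises the euclidean frames. Such an R need not be euclidean — not valid.

B, C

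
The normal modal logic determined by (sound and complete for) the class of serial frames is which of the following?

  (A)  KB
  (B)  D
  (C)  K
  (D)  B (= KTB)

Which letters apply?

(A) KB is determined by the class of symmetric frames.
(B) D is determined by exactly this class.
(C) K is determined by the class of arbitrary frames.
(D) B (= KTB) is determined by the class of reflexive and symmetric frames.

B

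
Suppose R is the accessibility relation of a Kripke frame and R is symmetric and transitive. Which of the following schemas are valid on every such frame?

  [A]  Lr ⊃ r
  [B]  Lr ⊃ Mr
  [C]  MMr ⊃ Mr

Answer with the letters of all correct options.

A symmetric transitive relation is euclidean (uRv and uRw give vRu by symmetry, then vRw by transitivity).
(A) Lr ⊃ r is axiom T, which corresponds to reflexivity. Such an R need not be reflexive — not valid.
(B) Lr ⊃ Mr (axiom D) characterises the serial frames. Such an R need not be serial — not valid.
(C) MMr ⊃ Mr is the dual of axiom 4; it is valid on a frame exactly when R is transitive. Every such R is transitive, so valid.

C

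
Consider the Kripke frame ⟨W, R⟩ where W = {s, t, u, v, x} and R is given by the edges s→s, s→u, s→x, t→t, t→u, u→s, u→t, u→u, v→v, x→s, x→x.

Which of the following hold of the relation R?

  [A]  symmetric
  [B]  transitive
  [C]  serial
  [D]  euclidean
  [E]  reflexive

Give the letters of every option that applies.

(A) symmetric: every R-edge is matched by its reverse.
(B) not transitive: s R u and u R t but not s R t.
(C) serial: every world has an R-successor.
(D) not euclidean: s R u and s R x but not u R x.
(E) reflexive: each world relates to itself.

A, C, E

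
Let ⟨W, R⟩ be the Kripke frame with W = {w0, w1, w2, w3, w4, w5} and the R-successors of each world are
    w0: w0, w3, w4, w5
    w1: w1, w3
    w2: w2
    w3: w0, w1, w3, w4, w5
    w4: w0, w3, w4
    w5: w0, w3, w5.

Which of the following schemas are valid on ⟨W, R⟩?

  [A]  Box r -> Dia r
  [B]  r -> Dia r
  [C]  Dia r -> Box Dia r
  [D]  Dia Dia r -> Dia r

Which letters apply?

A, B

R is reflexive: each world relates to itself.
R is not transitive: w0 R w3 and w3 R w1 but not w0 R w1.
R is not euclidean: w0 R w4 and w0 R w5 but not w4 R w5.
R is serial: every world has an R-successor.
(A) Box r -> Dia r is axiom D, which corresponds to seriality. R is serial — valid.
(B) r -> Dia r is the dual of axiom T, which corresponds to reflexivity. R is reflexive — valid.
(C) Dia r -> Box Dia r is axiom 5, which corresponds to the euclidean property. R is not euclidean — not valid.
(D) the dual of axiom 4: valid iff R is transitive. R is not transitive — not valid.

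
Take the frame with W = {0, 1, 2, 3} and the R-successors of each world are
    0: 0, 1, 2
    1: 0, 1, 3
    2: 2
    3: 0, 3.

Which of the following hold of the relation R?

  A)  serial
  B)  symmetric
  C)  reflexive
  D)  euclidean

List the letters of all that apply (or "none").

A, C

(A) serial: every world has an R-successor.
(B) not symmetric: 0 R 2 but not 2 R 0.
(C) reflexive: each world relates to itself.
(D) not euclidean: 0 R 1 and 0 R 2 but not 1 R 2.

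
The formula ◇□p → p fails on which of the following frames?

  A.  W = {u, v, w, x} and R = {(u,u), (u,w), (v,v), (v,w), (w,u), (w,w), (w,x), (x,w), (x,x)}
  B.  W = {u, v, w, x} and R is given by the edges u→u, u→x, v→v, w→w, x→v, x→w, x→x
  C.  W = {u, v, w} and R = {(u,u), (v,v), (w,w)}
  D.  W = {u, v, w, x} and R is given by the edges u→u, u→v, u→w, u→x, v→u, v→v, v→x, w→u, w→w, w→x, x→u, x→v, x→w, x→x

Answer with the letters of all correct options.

A, B

The schema ◇□p → p is the dual of axiom B; it is valid on a frame iff R is symmetric.
(A) R is not symmetric (v R w but not w R v), so the schema fails here.
(B) R is not symmetric (u R x but not x R u), so the schema fails here.
(C) R is symmetric (every R-edge is matched by its reverse), so the schema is valid here.
(D) R is symmetric (every R-edge is matched by its reverse), so the schema is valid here.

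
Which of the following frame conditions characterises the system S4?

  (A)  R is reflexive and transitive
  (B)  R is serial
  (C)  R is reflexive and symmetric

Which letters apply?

(A) S4 is sound and complete for exactly this class.
(B) this class determines D, not S4.
(C) this class determines B (= KTB), not S4.

A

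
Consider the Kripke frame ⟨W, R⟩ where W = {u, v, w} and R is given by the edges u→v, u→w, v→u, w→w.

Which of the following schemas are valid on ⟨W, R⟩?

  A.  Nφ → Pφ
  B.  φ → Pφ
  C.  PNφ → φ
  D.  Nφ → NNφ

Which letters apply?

R is not reflexive: not u R u.
R is not symmetric: u R w but not w R u.
R is not transitive: u R v and v R u but not u R u.
R is serial: every world has an R-successor.
(A) Nφ → Pφ is axiom D; it is valid on a frame exactly when R is serial. R is serial, so valid.
(B) φ → Pφ is the dual of axiom T, which corresponds to reflexivity. R is not reflexive — not valid.
(C) PNφ → φ (the dual of axiom B) characterises the symmetric frames. R is not symmetric — not valid.
(D) Nφ → NNφ is axiom 4, which corresponds to transitivity. R is not transitive — not valid.

A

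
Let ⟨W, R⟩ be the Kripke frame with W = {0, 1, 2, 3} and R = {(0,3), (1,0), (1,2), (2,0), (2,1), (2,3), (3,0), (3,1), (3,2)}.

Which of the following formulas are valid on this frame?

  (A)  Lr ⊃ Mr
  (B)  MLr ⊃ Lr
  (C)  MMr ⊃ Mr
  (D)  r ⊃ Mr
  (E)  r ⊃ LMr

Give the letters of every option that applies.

A

R is not reflexive: not 0 R 0.
R is not symmetric: 1 R 0 but not 0 R 1.
R is not transitive: 0 R 3 and 3 R 0 but not 0 R 0.
R is not euclidean: 1 R 0 and 1 R 2 but not 0 R 2.
R is serial: every world has an R-successor.
(A) Lr ⊃ Mr is axiom D; it is valid on a frame exactly when R is serial. R is serial, so valid.
(B) the dual of axiom 5: valid iff R is euclidean. R is not euclidean — not valid.
(C) MMr ⊃ Mr is the dual of axiom 4, which corresponds to transitivity. R is not transitive — not valid.
(D) r ⊃ Mr is the dual of axiom T, which corresponds to reflexivity. R is not reflexive — not valid.
(E) r ⊃ LMr (axiom B) characterises the symmetric frames. R is not symmetric — not valid.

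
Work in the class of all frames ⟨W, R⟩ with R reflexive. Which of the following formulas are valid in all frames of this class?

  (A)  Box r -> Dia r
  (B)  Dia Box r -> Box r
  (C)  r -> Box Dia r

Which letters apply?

A reflexive relation is serial.
(A) Box r -> Dia r is axiom D, which corresponds to seriality. Every such R is serial — valid.
(B) Dia Box r -> Box r (the dual of axiom 5) characterises the euclidean frames. Such an R need not be euclidean — not valid.
(C) r -> Box Dia r (axiom B) characterises the symmetric frames. Such an R need not be symmetric — not valid.

A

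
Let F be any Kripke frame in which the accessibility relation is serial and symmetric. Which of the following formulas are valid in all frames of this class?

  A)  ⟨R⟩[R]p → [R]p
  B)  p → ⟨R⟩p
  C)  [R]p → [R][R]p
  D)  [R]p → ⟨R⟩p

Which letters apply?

(A) ⟨R⟩[R]p → [R]p (the dual of axiom 5) characterises the euclidean frames. Such an R need not be euclidean — not valid.
(B) p → ⟨R⟩p (the dual of axiom T) characterises the reflexive frames. Such an R need not be reflexive — not valid.
(C) [R]p → [R][R]p (axiom 4) characterises the transitive frames. Such an R need not be transitive — not valid.
(D) [R]p → ⟨R⟩p is axiom D; it is valid on a frame exactly when R is serial. Every such R is serial, so valid.

D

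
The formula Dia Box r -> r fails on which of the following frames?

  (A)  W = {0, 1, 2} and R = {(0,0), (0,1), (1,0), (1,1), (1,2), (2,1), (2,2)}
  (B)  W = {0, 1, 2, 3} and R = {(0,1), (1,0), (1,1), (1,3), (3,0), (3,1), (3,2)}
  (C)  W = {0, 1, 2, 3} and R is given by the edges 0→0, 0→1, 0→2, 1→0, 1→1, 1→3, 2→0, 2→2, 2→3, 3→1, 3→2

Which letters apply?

B

The schema Dia Box r -> r is the dual of axiom B; it is valid on a frame iff R is symmetric.
(A) R is symmetric (every R-edge is matched by its reverse), so the schema is valid here.
(B) R is not symmetric (3 R 0 but not 0 R 3), so the schema fails here.
(C) R is symmetric (every R-edge is matched by its reverse), so the schema is valid here.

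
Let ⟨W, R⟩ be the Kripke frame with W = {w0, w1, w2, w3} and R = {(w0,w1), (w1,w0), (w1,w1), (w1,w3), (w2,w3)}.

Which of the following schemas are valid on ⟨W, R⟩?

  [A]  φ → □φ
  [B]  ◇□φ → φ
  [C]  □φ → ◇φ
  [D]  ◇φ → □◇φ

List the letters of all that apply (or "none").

R is not symmetric: w1 R w3 but not w3 R w1.
R is not euclidean: w1 R w0 and w1 R w3 but not w0 R w3.
R is not serial: w3 has no R-successor.
R is not a subset of the identity: w0 R w1 with w0 ≠ w1.
(A) φ → □φ (equivalent to ◇p→p) corresponds to R being a subset of the identity. Here R ⊄ identity, so not valid.
(B) ◇□φ → φ is the dual of axiom B; it is valid on a frame exactly when R is symmetric. R is not symmetric, so not valid.
(C) □φ → ◇φ (axiom D) characterises the serial frames. R is not serial — not valid.
(D) ◇φ → □◇φ is axiom 5; it is valid on a frame exactly when R is euclidean. R is not euclidean, so not valid.

none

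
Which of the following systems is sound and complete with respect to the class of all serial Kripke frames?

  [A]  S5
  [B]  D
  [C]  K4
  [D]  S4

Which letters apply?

(A) S5 is determined by the class of reflexive, symmetric, and transitive frames.
(B) D is determined by exactly this class.
(C) K4 is determined by the class of transitive frames.
(D) S4 is determined by the class of reflexive and transitive frames.

B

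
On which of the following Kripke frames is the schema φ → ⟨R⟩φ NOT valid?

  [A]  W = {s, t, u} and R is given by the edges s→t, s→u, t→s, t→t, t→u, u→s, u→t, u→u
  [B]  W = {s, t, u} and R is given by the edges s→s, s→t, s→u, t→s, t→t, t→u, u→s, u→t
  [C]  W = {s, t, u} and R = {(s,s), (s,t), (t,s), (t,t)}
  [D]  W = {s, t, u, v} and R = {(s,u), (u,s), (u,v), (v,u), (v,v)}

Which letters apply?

The schema φ → ⟨R⟩φ is the dual of axiom T; it is valid on a frame iff R is reflexive.
(A) R is not reflexive (not s R s), so the schema fails here.
(B) R is not reflexive (not u R u), so the schema fails here.
(C) R is not reflexive (not u R u), so the schema fails here.
(D) R is not reflexive (not s R s), so the schema fails here.

A, B, C, D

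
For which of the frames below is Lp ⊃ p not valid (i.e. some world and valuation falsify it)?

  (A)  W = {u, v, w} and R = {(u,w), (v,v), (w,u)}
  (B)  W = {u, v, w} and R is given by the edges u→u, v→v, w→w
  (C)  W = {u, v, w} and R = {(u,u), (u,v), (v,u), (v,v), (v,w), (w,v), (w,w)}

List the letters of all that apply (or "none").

A

The schema Lp ⊃ p is axiom T; it is valid on a frame iff R is reflexive.
(A) R is not reflexive (not u R u), so the schema fails here.
(B) R is reflexive (each world relates to itself), so the schema is valid here.
(C) R is reflexive (each world relates to itself), so the schema is valid here.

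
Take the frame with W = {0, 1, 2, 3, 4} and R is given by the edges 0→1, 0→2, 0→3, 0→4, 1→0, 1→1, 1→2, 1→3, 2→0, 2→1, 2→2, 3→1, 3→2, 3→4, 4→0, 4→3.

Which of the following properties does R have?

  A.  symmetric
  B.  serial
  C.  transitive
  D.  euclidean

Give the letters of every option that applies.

(A) not symmetric: 0 R 3 but not 3 R 0.
(B) serial: every world has an R-successor.
(C) not transitive: 0 R 1 and 1 R 0 but not 0 R 0.
(D) not euclidean: 0 R 1 and 0 R 4 but not 1 R 4.

B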